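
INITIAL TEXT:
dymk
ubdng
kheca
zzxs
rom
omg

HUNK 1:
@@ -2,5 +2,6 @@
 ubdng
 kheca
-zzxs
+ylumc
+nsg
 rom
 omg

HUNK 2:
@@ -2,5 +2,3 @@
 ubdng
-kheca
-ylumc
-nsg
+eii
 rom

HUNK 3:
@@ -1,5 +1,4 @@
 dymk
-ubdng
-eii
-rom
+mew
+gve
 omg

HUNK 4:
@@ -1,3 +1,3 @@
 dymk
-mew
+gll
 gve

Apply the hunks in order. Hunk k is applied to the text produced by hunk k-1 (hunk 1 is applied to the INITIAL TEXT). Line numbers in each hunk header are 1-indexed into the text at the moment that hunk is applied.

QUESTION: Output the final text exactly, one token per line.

Hunk 1: at line 2 remove [zzxs] add [ylumc,nsg] -> 7 lines: dymk ubdng kheca ylumc nsg rom omg
Hunk 2: at line 2 remove [kheca,ylumc,nsg] add [eii] -> 5 lines: dymk ubdng eii rom omg
Hunk 3: at line 1 remove [ubdng,eii,rom] add [mew,gve] -> 4 lines: dymk mew gve omg
Hunk 4: at line 1 remove [mew] add [gll] -> 4 lines: dymk gll gve omg

Answer: dymk
gll
gve
omg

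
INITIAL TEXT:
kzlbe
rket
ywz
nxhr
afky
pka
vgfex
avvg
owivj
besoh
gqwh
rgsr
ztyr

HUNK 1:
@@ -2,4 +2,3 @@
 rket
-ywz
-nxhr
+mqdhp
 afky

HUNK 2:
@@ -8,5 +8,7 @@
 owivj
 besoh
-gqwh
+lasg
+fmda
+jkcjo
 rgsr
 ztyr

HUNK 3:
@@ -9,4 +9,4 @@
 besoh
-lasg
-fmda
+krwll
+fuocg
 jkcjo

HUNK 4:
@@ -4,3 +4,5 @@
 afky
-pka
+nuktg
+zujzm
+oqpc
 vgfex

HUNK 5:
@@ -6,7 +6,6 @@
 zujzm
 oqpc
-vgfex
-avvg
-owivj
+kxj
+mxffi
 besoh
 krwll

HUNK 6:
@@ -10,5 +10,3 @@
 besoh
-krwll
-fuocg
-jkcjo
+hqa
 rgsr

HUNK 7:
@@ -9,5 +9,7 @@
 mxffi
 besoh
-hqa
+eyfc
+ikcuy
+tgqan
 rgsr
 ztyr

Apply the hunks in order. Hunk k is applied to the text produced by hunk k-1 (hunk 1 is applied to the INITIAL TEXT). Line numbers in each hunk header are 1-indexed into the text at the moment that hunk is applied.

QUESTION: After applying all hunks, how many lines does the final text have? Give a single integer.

Hunk 1: at line 2 remove [ywz,nxhr] add [mqdhp] -> 12 lines: kzlbe rket mqdhp afky pka vgfex avvg owivj besoh gqwh rgsr ztyr
Hunk 2: at line 8 remove [gqwh] add [lasg,fmda,jkcjo] -> 14 lines: kzlbe rket mqdhp afky pka vgfex avvg owivj besoh lasg fmda jkcjo rgsr ztyr
Hunk 3: at line 9 remove [lasg,fmda] add [krwll,fuocg] -> 14 lines: kzlbe rket mqdhp afky pka vgfex avvg owivj besoh krwll fuocg jkcjo rgsr ztyr
Hunk 4: at line 4 remove [pka] add [nuktg,zujzm,oqpc] -> 16 lines: kzlbe rket mqdhp afky nuktg zujzm oqpc vgfex avvg owivj besoh krwll fuocg jkcjo rgsr ztyr
Hunk 5: at line 6 remove [vgfex,avvg,owivj] add [kxj,mxffi] -> 15 lines: kzlbe rket mqdhp afky nuktg zujzm oqpc kxj mxffi besoh krwll fuocg jkcjo rgsr ztyr
Hunk 6: at line 10 remove [krwll,fuocg,jkcjo] add [hqa] -> 13 lines: kzlbe rket mqdhp afky nuktg zujzm oqpc kxj mxffi besoh hqa rgsr ztyr
Hunk 7: at line 9 remove [hqa] add [eyfc,ikcuy,tgqan] -> 15 lines: kzlbe rket mqdhp afky nuktg zujzm oqpc kxj mxffi besoh eyfc ikcuy tgqan rgsr ztyr
Final line count: 15

Answer: 15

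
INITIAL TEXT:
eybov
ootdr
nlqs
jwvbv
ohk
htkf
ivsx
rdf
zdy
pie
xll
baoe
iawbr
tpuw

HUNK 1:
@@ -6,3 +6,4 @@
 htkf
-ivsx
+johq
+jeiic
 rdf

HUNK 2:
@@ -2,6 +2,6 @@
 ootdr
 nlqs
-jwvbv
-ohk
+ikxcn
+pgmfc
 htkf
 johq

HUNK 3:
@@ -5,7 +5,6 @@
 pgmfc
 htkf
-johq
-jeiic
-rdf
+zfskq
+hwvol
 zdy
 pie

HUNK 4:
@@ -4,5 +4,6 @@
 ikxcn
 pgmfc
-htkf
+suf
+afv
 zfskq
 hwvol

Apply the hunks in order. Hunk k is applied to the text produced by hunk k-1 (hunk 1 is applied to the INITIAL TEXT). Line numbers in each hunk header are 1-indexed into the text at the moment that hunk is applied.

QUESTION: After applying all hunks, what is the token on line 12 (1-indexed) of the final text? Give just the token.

Answer: xll

Derivation:
Hunk 1: at line 6 remove [ivsx] add [johq,jeiic] -> 15 lines: eybov ootdr nlqs jwvbv ohk htkf johq jeiic rdf zdy pie xll baoe iawbr tpuw
Hunk 2: at line 2 remove [jwvbv,ohk] add [ikxcn,pgmfc] -> 15 lines: eybov ootdr nlqs ikxcn pgmfc htkf johq jeiic rdf zdy pie xll baoe iawbr tpuw
Hunk 3: at line 5 remove [johq,jeiic,rdf] add [zfskq,hwvol] -> 14 lines: eybov ootdr nlqs ikxcn pgmfc htkf zfskq hwvol zdy pie xll baoe iawbr tpuw
Hunk 4: at line 4 remove [htkf] add [suf,afv] -> 15 lines: eybov ootdr nlqs ikxcn pgmfc suf afv zfskq hwvol zdy pie xll baoe iawbr tpuw
Final line 12: xll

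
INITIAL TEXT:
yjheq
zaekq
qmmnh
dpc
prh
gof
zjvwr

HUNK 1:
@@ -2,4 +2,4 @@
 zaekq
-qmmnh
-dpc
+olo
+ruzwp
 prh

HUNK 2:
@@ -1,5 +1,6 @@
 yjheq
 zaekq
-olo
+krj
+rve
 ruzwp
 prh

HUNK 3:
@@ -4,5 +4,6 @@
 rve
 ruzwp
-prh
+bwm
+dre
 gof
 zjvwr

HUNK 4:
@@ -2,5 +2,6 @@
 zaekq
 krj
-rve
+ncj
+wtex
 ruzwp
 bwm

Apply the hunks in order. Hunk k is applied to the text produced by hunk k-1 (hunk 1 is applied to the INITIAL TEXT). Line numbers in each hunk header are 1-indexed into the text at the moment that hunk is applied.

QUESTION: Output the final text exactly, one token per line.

Answer: yjheq
zaekq
krj
ncj
wtex
ruzwp
bwm
dre
gof
zjvwr

Derivation:
Hunk 1: at line 2 remove [qmmnh,dpc] add [olo,ruzwp] -> 7 lines: yjheq zaekq olo ruzwp prh gof zjvwr
Hunk 2: at line 1 remove [olo] add [krj,rve] -> 8 lines: yjheq zaekq krj rve ruzwp prh gof zjvwr
Hunk 3: at line 4 remove [prh] add [bwm,dre] -> 9 lines: yjheq zaekq krj rve ruzwp bwm dre gof zjvwr
Hunk 4: at line 2 remove [rve] add [ncj,wtex] -> 10 lines: yjheq zaekq krj ncj wtex ruzwp bwm dre gof zjvwr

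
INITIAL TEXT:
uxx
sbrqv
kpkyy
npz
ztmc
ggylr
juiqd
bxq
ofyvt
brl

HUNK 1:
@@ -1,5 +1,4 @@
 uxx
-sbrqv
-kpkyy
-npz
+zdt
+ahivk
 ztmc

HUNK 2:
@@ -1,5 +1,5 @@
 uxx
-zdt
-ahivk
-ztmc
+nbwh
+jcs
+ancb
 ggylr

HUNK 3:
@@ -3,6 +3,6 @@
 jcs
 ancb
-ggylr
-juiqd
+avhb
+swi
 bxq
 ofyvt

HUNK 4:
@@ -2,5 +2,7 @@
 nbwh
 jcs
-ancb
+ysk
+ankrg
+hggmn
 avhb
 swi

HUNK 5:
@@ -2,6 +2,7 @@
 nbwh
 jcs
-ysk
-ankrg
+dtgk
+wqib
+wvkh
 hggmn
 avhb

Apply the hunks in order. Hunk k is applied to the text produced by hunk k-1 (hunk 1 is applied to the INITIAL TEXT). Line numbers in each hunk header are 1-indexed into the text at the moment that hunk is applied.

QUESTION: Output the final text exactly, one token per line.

Answer: uxx
nbwh
jcs
dtgk
wqib
wvkh
hggmn
avhb
swi
bxq
ofyvt
brl

Derivation:
Hunk 1: at line 1 remove [sbrqv,kpkyy,npz] add [zdt,ahivk] -> 9 lines: uxx zdt ahivk ztmc ggylr juiqd bxq ofyvt brl
Hunk 2: at line 1 remove [zdt,ahivk,ztmc] add [nbwh,jcs,ancb] -> 9 lines: uxx nbwh jcs ancb ggylr juiqd bxq ofyvt brl
Hunk 3: at line 3 remove [ggylr,juiqd] add [avhb,swi] -> 9 lines: uxx nbwh jcs ancb avhb swi bxq ofyvt brl
Hunk 4: at line 2 remove [ancb] add [ysk,ankrg,hggmn] -> 11 lines: uxx nbwh jcs ysk ankrg hggmn avhb swi bxq ofyvt brl
Hunk 5: at line 2 remove [ysk,ankrg] add [dtgk,wqib,wvkh] -> 12 lines: uxx nbwh jcs dtgk wqib wvkh hggmn avhb swi bxq ofyvt brl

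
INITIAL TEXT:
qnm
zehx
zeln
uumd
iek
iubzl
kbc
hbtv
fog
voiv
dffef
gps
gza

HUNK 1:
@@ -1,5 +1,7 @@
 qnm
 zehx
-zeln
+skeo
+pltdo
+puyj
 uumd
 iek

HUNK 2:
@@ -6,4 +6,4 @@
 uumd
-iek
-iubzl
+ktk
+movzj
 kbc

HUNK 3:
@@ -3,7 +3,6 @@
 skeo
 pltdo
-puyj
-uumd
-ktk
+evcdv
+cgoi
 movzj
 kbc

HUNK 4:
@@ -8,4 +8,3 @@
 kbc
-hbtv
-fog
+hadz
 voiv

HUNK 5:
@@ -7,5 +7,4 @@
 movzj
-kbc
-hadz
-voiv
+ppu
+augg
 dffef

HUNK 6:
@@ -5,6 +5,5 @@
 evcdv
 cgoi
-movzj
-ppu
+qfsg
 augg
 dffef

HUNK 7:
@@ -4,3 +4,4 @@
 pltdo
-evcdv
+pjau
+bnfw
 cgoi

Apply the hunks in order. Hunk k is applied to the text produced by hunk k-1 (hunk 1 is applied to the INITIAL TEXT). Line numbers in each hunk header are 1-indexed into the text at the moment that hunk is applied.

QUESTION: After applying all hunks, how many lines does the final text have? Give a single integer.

Answer: 12

Derivation:
Hunk 1: at line 1 remove [zeln] add [skeo,pltdo,puyj] -> 15 lines: qnm zehx skeo pltdo puyj uumd iek iubzl kbc hbtv fog voiv dffef gps gza
Hunk 2: at line 6 remove [iek,iubzl] add [ktk,movzj] -> 15 lines: qnm zehx skeo pltdo puyj uumd ktk movzj kbc hbtv fog voiv dffef gps gza
Hunk 3: at line 3 remove [puyj,uumd,ktk] add [evcdv,cgoi] -> 14 lines: qnm zehx skeo pltdo evcdv cgoi movzj kbc hbtv fog voiv dffef gps gza
Hunk 4: at line 8 remove [hbtv,fog] add [hadz] -> 13 lines: qnm zehx skeo pltdo evcdv cgoi movzj kbc hadz voiv dffef gps gza
Hunk 5: at line 7 remove [kbc,hadz,voiv] add [ppu,augg] -> 12 lines: qnm zehx skeo pltdo evcdv cgoi movzj ppu augg dffef gps gza
Hunk 6: at line 5 remove [movzj,ppu] add [qfsg] -> 11 lines: qnm zehx skeo pltdo evcdv cgoi qfsg augg dffef gps gza
Hunk 7: at line 4 remove [evcdv] add [pjau,bnfw] -> 12 lines: qnm zehx skeo pltdo pjau bnfw cgoi qfsg augg dffef gps gza
Final line count: 12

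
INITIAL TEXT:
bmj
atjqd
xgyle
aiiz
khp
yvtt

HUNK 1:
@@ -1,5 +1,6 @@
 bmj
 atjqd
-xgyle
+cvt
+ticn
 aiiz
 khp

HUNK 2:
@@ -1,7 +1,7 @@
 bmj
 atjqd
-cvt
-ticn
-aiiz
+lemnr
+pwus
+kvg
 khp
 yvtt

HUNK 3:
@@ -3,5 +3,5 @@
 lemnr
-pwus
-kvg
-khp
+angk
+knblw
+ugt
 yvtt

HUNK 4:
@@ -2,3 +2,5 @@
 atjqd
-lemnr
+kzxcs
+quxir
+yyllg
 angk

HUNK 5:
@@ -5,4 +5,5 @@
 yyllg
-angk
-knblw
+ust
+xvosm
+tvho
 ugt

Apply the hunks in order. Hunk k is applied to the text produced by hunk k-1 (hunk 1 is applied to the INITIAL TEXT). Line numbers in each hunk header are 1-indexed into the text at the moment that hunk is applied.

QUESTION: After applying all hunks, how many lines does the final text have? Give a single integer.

Answer: 10

Derivation:
Hunk 1: at line 1 remove [xgyle] add [cvt,ticn] -> 7 lines: bmj atjqd cvt ticn aiiz khp yvtt
Hunk 2: at line 1 remove [cvt,ticn,aiiz] add [lemnr,pwus,kvg] -> 7 lines: bmj atjqd lemnr pwus kvg khp yvtt
Hunk 3: at line 3 remove [pwus,kvg,khp] add [angk,knblw,ugt] -> 7 lines: bmj atjqd lemnr angk knblw ugt yvtt
Hunk 4: at line 2 remove [lemnr] add [kzxcs,quxir,yyllg] -> 9 lines: bmj atjqd kzxcs quxir yyllg angk knblw ugt yvtt
Hunk 5: at line 5 remove [angk,knblw] add [ust,xvosm,tvho] -> 10 lines: bmj atjqd kzxcs quxir yyllg ust xvosm tvho ugt yvtt
Final line count: 10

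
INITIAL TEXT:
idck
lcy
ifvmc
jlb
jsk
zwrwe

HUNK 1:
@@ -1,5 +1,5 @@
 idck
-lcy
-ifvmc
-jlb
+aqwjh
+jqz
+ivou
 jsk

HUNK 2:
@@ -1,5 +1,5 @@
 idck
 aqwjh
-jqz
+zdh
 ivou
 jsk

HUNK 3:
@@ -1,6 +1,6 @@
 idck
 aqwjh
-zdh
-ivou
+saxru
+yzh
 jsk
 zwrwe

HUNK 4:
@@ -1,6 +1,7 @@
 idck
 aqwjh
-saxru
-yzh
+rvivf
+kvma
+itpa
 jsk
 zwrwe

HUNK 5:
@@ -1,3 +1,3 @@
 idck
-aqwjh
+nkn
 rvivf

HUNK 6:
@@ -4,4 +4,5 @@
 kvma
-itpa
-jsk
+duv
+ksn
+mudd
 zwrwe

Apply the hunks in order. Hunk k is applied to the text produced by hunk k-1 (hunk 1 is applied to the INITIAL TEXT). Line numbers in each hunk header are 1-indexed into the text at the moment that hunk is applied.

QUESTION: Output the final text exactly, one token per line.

Answer: idck
nkn
rvivf
kvma
duv
ksn
mudd
zwrwe

Derivation:
Hunk 1: at line 1 remove [lcy,ifvmc,jlb] add [aqwjh,jqz,ivou] -> 6 lines: idck aqwjh jqz ivou jsk zwrwe
Hunk 2: at line 1 remove [jqz] add [zdh] -> 6 lines: idck aqwjh zdh ivou jsk zwrwe
Hunk 3: at line 1 remove [zdh,ivou] add [saxru,yzh] -> 6 lines: idck aqwjh saxru yzh jsk zwrwe
Hunk 4: at line 1 remove [saxru,yzh] add [rvivf,kvma,itpa] -> 7 lines: idck aqwjh rvivf kvma itpa jsk zwrwe
Hunk 5: at line 1 remove [aqwjh] add [nkn] -> 7 lines: idck nkn rvivf kvma itpa jsk zwrwe
Hunk 6: at line 4 remove [itpa,jsk] add [duv,ksn,mudd] -> 8 lines: idck nkn rvivf kvma duv ksn mudd zwrwe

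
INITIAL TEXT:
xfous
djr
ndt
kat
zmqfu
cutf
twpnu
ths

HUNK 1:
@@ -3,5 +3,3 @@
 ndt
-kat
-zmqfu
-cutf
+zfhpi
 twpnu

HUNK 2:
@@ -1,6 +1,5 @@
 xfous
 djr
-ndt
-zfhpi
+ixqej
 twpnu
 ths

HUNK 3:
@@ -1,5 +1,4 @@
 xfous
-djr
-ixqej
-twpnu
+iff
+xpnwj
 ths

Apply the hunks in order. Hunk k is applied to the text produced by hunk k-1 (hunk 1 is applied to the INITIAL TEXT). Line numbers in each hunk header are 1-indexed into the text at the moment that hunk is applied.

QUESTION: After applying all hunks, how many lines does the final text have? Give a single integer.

Answer: 4

Derivation:
Hunk 1: at line 3 remove [kat,zmqfu,cutf] add [zfhpi] -> 6 lines: xfous djr ndt zfhpi twpnu ths
Hunk 2: at line 1 remove [ndt,zfhpi] add [ixqej] -> 5 lines: xfous djr ixqej twpnu ths
Hunk 3: at line 1 remove [djr,ixqej,twpnu] add [iff,xpnwj] -> 4 lines: xfous iff xpnwj ths
Final line count: 4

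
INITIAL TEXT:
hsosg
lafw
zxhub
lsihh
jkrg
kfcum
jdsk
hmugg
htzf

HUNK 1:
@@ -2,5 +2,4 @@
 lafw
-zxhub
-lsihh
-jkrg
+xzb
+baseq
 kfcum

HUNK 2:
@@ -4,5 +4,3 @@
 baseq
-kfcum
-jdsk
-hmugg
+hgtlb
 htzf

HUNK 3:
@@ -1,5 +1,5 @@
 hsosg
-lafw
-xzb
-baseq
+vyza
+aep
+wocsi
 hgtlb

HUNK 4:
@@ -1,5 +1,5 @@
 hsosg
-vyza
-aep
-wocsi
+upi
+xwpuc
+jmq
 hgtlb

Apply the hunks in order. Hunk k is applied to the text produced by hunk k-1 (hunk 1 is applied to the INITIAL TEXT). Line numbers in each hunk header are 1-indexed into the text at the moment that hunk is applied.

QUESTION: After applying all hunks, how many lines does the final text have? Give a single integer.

Hunk 1: at line 2 remove [zxhub,lsihh,jkrg] add [xzb,baseq] -> 8 lines: hsosg lafw xzb baseq kfcum jdsk hmugg htzf
Hunk 2: at line 4 remove [kfcum,jdsk,hmugg] add [hgtlb] -> 6 lines: hsosg lafw xzb baseq hgtlb htzf
Hunk 3: at line 1 remove [lafw,xzb,baseq] add [vyza,aep,wocsi] -> 6 lines: hsosg vyza aep wocsi hgtlb htzf
Hunk 4: at line 1 remove [vyza,aep,wocsi] add [upi,xwpuc,jmq] -> 6 lines: hsosg upi xwpuc jmq hgtlb htzf
Final line count: 6

Answer: 6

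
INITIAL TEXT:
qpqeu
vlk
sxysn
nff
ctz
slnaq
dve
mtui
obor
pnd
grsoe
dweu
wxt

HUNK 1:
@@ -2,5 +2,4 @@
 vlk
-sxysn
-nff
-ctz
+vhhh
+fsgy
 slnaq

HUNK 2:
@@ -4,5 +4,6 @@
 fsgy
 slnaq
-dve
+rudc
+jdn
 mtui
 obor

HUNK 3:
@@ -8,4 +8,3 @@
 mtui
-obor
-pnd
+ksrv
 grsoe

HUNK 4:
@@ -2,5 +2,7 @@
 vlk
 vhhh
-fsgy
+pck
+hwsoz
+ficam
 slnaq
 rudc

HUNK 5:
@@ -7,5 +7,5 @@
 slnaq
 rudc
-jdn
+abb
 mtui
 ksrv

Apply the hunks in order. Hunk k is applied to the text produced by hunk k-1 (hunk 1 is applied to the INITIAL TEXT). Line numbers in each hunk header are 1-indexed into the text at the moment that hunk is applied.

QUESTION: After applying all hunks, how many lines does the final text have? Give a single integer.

Hunk 1: at line 2 remove [sxysn,nff,ctz] add [vhhh,fsgy] -> 12 lines: qpqeu vlk vhhh fsgy slnaq dve mtui obor pnd grsoe dweu wxt
Hunk 2: at line 4 remove [dve] add [rudc,jdn] -> 13 lines: qpqeu vlk vhhh fsgy slnaq rudc jdn mtui obor pnd grsoe dweu wxt
Hunk 3: at line 8 remove [obor,pnd] add [ksrv] -> 12 lines: qpqeu vlk vhhh fsgy slnaq rudc jdn mtui ksrv grsoe dweu wxt
Hunk 4: at line 2 remove [fsgy] add [pck,hwsoz,ficam] -> 14 lines: qpqeu vlk vhhh pck hwsoz ficam slnaq rudc jdn mtui ksrv grsoe dweu wxt
Hunk 5: at line 7 remove [jdn] add [abb] -> 14 lines: qpqeu vlk vhhh pck hwsoz ficam slnaq rudc abb mtui ksrv grsoe dweu wxt
Final line count: 14

Answer: 14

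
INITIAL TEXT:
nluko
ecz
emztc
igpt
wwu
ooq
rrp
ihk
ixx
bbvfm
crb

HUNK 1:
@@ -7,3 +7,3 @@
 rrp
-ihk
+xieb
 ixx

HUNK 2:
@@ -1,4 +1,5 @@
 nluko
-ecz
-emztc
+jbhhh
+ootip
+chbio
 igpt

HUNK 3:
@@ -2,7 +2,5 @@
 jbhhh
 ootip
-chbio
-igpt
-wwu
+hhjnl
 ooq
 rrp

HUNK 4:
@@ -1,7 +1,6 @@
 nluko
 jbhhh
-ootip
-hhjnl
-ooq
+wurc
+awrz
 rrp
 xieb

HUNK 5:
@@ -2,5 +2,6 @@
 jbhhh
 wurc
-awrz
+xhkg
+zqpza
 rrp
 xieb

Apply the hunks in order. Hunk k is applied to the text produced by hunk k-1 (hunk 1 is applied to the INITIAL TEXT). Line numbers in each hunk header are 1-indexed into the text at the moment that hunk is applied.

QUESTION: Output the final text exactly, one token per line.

Hunk 1: at line 7 remove [ihk] add [xieb] -> 11 lines: nluko ecz emztc igpt wwu ooq rrp xieb ixx bbvfm crb
Hunk 2: at line 1 remove [ecz,emztc] add [jbhhh,ootip,chbio] -> 12 lines: nluko jbhhh ootip chbio igpt wwu ooq rrp xieb ixx bbvfm crb
Hunk 3: at line 2 remove [chbio,igpt,wwu] add [hhjnl] -> 10 lines: nluko jbhhh ootip hhjnl ooq rrp xieb ixx bbvfm crb
Hunk 4: at line 1 remove [ootip,hhjnl,ooq] add [wurc,awrz] -> 9 lines: nluko jbhhh wurc awrz rrp xieb ixx bbvfm crb
Hunk 5: at line 2 remove [awrz] add [xhkg,zqpza] -> 10 lines: nluko jbhhh wurc xhkg zqpza rrp xieb ixx bbvfm crb

Answer: nluko
jbhhh
wurc
xhkg
zqpza
rrp
xieb
ixx
bbvfm
crb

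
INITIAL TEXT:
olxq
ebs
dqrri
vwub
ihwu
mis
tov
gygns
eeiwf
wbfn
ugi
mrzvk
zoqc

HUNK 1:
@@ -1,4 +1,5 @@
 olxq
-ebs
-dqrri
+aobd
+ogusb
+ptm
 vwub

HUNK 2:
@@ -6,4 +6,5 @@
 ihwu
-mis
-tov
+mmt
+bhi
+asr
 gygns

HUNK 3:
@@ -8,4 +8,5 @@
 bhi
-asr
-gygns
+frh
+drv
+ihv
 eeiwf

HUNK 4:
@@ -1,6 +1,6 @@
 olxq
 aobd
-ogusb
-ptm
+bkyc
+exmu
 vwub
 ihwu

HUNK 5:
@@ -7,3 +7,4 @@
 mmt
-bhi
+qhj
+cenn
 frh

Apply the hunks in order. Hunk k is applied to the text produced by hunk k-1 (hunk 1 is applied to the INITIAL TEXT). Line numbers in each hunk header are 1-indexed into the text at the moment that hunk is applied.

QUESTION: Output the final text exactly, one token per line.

Answer: olxq
aobd
bkyc
exmu
vwub
ihwu
mmt
qhj
cenn
frh
drv
ihv
eeiwf
wbfn
ugi
mrzvk
zoqc

Derivation:
Hunk 1: at line 1 remove [ebs,dqrri] add [aobd,ogusb,ptm] -> 14 lines: olxq aobd ogusb ptm vwub ihwu mis tov gygns eeiwf wbfn ugi mrzvk zoqc
Hunk 2: at line 6 remove [mis,tov] add [mmt,bhi,asr] -> 15 lines: olxq aobd ogusb ptm vwub ihwu mmt bhi asr gygns eeiwf wbfn ugi mrzvk zoqc
Hunk 3: at line 8 remove [asr,gygns] add [frh,drv,ihv] -> 16 lines: olxq aobd ogusb ptm vwub ihwu mmt bhi frh drv ihv eeiwf wbfn ugi mrzvk zoqc
Hunk 4: at line 1 remove [ogusb,ptm] add [bkyc,exmu] -> 16 lines: olxq aobd bkyc exmu vwub ihwu mmt bhi frh drv ihv eeiwf wbfn ugi mrzvk zoqc
Hunk 5: at line 7 remove [bhi] add [qhj,cenn] -> 17 lines: olxq aobd bkyc exmu vwub ihwu mmt qhj cenn frh drv ihv eeiwf wbfn ugi mrzvk zoqc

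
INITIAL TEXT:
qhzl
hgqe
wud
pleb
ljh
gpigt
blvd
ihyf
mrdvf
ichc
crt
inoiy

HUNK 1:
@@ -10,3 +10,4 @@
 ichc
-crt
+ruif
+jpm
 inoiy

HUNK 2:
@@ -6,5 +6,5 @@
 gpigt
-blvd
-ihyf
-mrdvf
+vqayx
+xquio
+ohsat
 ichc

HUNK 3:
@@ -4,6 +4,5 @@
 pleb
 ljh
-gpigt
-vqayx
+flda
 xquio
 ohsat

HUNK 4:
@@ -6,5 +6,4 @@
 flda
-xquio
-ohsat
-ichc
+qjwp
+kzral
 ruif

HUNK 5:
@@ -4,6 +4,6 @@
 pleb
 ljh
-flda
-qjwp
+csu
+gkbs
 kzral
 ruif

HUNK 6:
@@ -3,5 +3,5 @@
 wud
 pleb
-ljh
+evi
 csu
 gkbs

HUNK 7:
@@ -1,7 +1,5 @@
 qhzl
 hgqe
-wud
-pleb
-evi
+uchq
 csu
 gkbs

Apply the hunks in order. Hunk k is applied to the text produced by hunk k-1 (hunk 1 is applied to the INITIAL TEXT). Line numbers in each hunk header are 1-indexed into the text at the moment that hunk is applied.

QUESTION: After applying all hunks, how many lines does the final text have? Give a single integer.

Hunk 1: at line 10 remove [crt] add [ruif,jpm] -> 13 lines: qhzl hgqe wud pleb ljh gpigt blvd ihyf mrdvf ichc ruif jpm inoiy
Hunk 2: at line 6 remove [blvd,ihyf,mrdvf] add [vqayx,xquio,ohsat] -> 13 lines: qhzl hgqe wud pleb ljh gpigt vqayx xquio ohsat ichc ruif jpm inoiy
Hunk 3: at line 4 remove [gpigt,vqayx] add [flda] -> 12 lines: qhzl hgqe wud pleb ljh flda xquio ohsat ichc ruif jpm inoiy
Hunk 4: at line 6 remove [xquio,ohsat,ichc] add [qjwp,kzral] -> 11 lines: qhzl hgqe wud pleb ljh flda qjwp kzral ruif jpm inoiy
Hunk 5: at line 4 remove [flda,qjwp] add [csu,gkbs] -> 11 lines: qhzl hgqe wud pleb ljh csu gkbs kzral ruif jpm inoiy
Hunk 6: at line 3 remove [ljh] add [evi] -> 11 lines: qhzl hgqe wud pleb evi csu gkbs kzral ruif jpm inoiy
Hunk 7: at line 1 remove [wud,pleb,evi] add [uchq] -> 9 lines: qhzl hgqe uchq csu gkbs kzral ruif jpm inoiy
Final line count: 9

Answer: 9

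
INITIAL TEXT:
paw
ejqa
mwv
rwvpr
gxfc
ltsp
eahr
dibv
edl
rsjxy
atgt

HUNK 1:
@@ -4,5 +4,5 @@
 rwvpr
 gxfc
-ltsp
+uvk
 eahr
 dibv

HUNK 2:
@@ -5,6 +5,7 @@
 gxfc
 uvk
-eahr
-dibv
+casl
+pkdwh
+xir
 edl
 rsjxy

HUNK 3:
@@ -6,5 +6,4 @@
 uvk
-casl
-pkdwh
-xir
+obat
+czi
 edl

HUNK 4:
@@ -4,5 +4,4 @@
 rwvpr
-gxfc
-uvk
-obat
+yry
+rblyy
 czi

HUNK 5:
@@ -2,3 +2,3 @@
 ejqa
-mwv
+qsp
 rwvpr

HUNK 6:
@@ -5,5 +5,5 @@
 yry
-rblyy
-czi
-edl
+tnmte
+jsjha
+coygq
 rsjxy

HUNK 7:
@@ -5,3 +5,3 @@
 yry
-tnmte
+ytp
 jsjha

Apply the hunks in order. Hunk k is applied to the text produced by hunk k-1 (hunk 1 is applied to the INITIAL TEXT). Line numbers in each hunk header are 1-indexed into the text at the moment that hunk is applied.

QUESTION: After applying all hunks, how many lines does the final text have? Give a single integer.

Hunk 1: at line 4 remove [ltsp] add [uvk] -> 11 lines: paw ejqa mwv rwvpr gxfc uvk eahr dibv edl rsjxy atgt
Hunk 2: at line 5 remove [eahr,dibv] add [casl,pkdwh,xir] -> 12 lines: paw ejqa mwv rwvpr gxfc uvk casl pkdwh xir edl rsjxy atgt
Hunk 3: at line 6 remove [casl,pkdwh,xir] add [obat,czi] -> 11 lines: paw ejqa mwv rwvpr gxfc uvk obat czi edl rsjxy atgt
Hunk 4: at line 4 remove [gxfc,uvk,obat] add [yry,rblyy] -> 10 lines: paw ejqa mwv rwvpr yry rblyy czi edl rsjxy atgt
Hunk 5: at line 2 remove [mwv] add [qsp] -> 10 lines: paw ejqa qsp rwvpr yry rblyy czi edl rsjxy atgt
Hunk 6: at line 5 remove [rblyy,czi,edl] add [tnmte,jsjha,coygq] -> 10 lines: paw ejqa qsp rwvpr yry tnmte jsjha coygq rsjxy atgt
Hunk 7: at line 5 remove [tnmte] add [ytp] -> 10 lines: paw ejqa qsp rwvpr yry ytp jsjha coygq rsjxy atgt
Final line count: 10

Answer: 10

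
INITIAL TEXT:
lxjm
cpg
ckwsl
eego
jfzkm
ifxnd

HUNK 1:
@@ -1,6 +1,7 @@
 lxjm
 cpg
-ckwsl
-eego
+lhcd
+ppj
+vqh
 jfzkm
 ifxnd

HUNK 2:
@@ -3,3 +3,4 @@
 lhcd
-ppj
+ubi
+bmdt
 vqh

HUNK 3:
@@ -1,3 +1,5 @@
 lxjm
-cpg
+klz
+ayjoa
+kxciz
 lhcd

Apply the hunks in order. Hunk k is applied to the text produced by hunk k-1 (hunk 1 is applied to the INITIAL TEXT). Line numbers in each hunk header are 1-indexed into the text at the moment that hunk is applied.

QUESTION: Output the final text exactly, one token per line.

Hunk 1: at line 1 remove [ckwsl,eego] add [lhcd,ppj,vqh] -> 7 lines: lxjm cpg lhcd ppj vqh jfzkm ifxnd
Hunk 2: at line 3 remove [ppj] add [ubi,bmdt] -> 8 lines: lxjm cpg lhcd ubi bmdt vqh jfzkm ifxnd
Hunk 3: at line 1 remove [cpg] add [klz,ayjoa,kxciz] -> 10 lines: lxjm klz ayjoa kxciz lhcd ubi bmdt vqh jfzkm ifxnd

Answer: lxjm
klz
ayjoa
kxciz
lhcd
ubi
bmdt
vqh
jfzkm
ifxnd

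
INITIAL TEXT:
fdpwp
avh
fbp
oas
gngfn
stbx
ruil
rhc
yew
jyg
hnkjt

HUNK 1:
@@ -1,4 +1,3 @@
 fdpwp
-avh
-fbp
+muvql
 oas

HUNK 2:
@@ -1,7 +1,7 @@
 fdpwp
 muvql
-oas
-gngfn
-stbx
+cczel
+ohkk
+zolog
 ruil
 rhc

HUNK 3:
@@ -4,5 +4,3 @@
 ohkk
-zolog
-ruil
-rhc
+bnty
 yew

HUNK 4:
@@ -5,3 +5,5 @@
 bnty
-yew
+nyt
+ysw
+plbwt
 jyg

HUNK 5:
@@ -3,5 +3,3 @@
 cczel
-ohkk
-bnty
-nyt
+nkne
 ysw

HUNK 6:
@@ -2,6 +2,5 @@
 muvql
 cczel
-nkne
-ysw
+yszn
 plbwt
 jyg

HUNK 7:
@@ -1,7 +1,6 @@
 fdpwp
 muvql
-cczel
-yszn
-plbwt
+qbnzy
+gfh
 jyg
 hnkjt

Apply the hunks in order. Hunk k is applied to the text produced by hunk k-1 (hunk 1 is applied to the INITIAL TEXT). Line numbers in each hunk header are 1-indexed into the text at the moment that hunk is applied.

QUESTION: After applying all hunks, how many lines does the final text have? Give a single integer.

Hunk 1: at line 1 remove [avh,fbp] add [muvql] -> 10 lines: fdpwp muvql oas gngfn stbx ruil rhc yew jyg hnkjt
Hunk 2: at line 1 remove [oas,gngfn,stbx] add [cczel,ohkk,zolog] -> 10 lines: fdpwp muvql cczel ohkk zolog ruil rhc yew jyg hnkjt
Hunk 3: at line 4 remove [zolog,ruil,rhc] add [bnty] -> 8 lines: fdpwp muvql cczel ohkk bnty yew jyg hnkjt
Hunk 4: at line 5 remove [yew] add [nyt,ysw,plbwt] -> 10 lines: fdpwp muvql cczel ohkk bnty nyt ysw plbwt jyg hnkjt
Hunk 5: at line 3 remove [ohkk,bnty,nyt] add [nkne] -> 8 lines: fdpwp muvql cczel nkne ysw plbwt jyg hnkjt
Hunk 6: at line 2 remove [nkne,ysw] add [yszn] -> 7 lines: fdpwp muvql cczel yszn plbwt jyg hnkjt
Hunk 7: at line 1 remove [cczel,yszn,plbwt] add [qbnzy,gfh] -> 6 lines: fdpwp muvql qbnzy gfh jyg hnkjt
Final line count: 6

Answer: 6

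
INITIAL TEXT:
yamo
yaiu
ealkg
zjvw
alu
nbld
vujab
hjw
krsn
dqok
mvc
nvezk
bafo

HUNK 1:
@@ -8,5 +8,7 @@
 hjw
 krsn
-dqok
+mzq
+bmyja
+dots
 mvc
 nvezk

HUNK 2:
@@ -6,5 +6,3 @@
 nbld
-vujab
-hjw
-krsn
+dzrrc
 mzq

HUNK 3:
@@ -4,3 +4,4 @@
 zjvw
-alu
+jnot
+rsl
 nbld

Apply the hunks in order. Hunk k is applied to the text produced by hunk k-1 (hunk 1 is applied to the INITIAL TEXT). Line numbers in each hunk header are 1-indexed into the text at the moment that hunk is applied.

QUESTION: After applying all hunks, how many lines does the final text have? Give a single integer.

Hunk 1: at line 8 remove [dqok] add [mzq,bmyja,dots] -> 15 lines: yamo yaiu ealkg zjvw alu nbld vujab hjw krsn mzq bmyja dots mvc nvezk bafo
Hunk 2: at line 6 remove [vujab,hjw,krsn] add [dzrrc] -> 13 lines: yamo yaiu ealkg zjvw alu nbld dzrrc mzq bmyja dots mvc nvezk bafo
Hunk 3: at line 4 remove [alu] add [jnot,rsl] -> 14 lines: yamo yaiu ealkg zjvw jnot rsl nbld dzrrc mzq bmyja dots mvc nvezk bafo
Final line count: 14

Answer: 14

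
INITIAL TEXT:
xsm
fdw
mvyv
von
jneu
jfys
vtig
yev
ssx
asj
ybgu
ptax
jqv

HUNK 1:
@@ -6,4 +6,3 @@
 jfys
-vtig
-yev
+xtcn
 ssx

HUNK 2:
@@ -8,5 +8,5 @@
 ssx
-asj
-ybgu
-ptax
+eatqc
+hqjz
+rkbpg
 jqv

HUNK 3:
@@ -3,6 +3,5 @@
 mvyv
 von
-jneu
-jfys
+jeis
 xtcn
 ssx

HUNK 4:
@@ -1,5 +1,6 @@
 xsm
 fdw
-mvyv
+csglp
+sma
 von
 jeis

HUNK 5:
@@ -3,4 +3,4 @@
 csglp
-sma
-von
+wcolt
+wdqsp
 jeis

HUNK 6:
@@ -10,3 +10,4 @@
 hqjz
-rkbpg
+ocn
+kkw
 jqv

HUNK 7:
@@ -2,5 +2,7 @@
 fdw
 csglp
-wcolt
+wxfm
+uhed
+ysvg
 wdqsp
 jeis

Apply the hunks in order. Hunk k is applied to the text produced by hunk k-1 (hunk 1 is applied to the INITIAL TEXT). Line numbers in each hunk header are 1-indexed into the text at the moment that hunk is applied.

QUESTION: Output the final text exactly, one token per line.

Answer: xsm
fdw
csglp
wxfm
uhed
ysvg
wdqsp
jeis
xtcn
ssx
eatqc
hqjz
ocn
kkw
jqv

Derivation:
Hunk 1: at line 6 remove [vtig,yev] add [xtcn] -> 12 lines: xsm fdw mvyv von jneu jfys xtcn ssx asj ybgu ptax jqv
Hunk 2: at line 8 remove [asj,ybgu,ptax] add [eatqc,hqjz,rkbpg] -> 12 lines: xsm fdw mvyv von jneu jfys xtcn ssx eatqc hqjz rkbpg jqv
Hunk 3: at line 3 remove [jneu,jfys] add [jeis] -> 11 lines: xsm fdw mvyv von jeis xtcn ssx eatqc hqjz rkbpg jqv
Hunk 4: at line 1 remove [mvyv] add [csglp,sma] -> 12 lines: xsm fdw csglp sma von jeis xtcn ssx eatqc hqjz rkbpg jqv
Hunk 5: at line 3 remove [sma,von] add [wcolt,wdqsp] -> 12 lines: xsm fdw csglp wcolt wdqsp jeis xtcn ssx eatqc hqjz rkbpg jqv
Hunk 6: at line 10 remove [rkbpg] add [ocn,kkw] -> 13 lines: xsm fdw csglp wcolt wdqsp jeis xtcn ssx eatqc hqjz ocn kkw jqv
Hunk 7: at line 2 remove [wcolt] add [wxfm,uhed,ysvg] -> 15 lines: xsm fdw csglp wxfm uhed ysvg wdqsp jeis xtcn ssx eatqc hqjz ocn kkw jqv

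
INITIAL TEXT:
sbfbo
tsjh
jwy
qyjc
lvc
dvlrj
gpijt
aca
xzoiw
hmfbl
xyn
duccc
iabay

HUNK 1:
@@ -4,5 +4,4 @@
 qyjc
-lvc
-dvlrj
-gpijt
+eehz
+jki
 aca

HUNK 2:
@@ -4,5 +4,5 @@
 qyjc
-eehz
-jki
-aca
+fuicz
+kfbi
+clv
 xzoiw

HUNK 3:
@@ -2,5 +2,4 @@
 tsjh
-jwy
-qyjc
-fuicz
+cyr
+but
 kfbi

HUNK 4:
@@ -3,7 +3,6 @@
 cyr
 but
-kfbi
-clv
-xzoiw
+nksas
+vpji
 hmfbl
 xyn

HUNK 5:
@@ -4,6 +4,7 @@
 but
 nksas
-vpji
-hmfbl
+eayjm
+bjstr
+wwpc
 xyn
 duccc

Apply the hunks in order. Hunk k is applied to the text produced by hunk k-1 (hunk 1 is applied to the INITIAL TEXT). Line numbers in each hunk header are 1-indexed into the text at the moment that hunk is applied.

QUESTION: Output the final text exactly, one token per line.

Hunk 1: at line 4 remove [lvc,dvlrj,gpijt] add [eehz,jki] -> 12 lines: sbfbo tsjh jwy qyjc eehz jki aca xzoiw hmfbl xyn duccc iabay
Hunk 2: at line 4 remove [eehz,jki,aca] add [fuicz,kfbi,clv] -> 12 lines: sbfbo tsjh jwy qyjc fuicz kfbi clv xzoiw hmfbl xyn duccc iabay
Hunk 3: at line 2 remove [jwy,qyjc,fuicz] add [cyr,but] -> 11 lines: sbfbo tsjh cyr but kfbi clv xzoiw hmfbl xyn duccc iabay
Hunk 4: at line 3 remove [kfbi,clv,xzoiw] add [nksas,vpji] -> 10 lines: sbfbo tsjh cyr but nksas vpji hmfbl xyn duccc iabay
Hunk 5: at line 4 remove [vpji,hmfbl] add [eayjm,bjstr,wwpc] -> 11 lines: sbfbo tsjh cyr but nksas eayjm bjstr wwpc xyn duccc iabay

Answer: sbfbo
tsjh
cyr
but
nksas
eayjm
bjstr
wwpc
xyn
duccc
iabay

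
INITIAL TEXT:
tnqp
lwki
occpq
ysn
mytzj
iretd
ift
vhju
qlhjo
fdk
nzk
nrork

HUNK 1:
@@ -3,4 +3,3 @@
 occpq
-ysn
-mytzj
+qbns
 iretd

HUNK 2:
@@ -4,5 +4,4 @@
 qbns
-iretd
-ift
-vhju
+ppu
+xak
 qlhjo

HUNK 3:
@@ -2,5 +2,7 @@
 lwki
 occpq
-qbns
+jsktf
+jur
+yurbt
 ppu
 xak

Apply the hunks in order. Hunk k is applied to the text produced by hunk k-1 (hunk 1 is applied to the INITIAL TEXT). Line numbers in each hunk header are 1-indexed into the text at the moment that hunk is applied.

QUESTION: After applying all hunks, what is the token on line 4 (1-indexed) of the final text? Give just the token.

Answer: jsktf

Derivation:
Hunk 1: at line 3 remove [ysn,mytzj] add [qbns] -> 11 lines: tnqp lwki occpq qbns iretd ift vhju qlhjo fdk nzk nrork
Hunk 2: at line 4 remove [iretd,ift,vhju] add [ppu,xak] -> 10 lines: tnqp lwki occpq qbns ppu xak qlhjo fdk nzk nrork
Hunk 3: at line 2 remove [qbns] add [jsktf,jur,yurbt] -> 12 lines: tnqp lwki occpq jsktf jur yurbt ppu xak qlhjo fdk nzk nrork
Final line 4: jsktf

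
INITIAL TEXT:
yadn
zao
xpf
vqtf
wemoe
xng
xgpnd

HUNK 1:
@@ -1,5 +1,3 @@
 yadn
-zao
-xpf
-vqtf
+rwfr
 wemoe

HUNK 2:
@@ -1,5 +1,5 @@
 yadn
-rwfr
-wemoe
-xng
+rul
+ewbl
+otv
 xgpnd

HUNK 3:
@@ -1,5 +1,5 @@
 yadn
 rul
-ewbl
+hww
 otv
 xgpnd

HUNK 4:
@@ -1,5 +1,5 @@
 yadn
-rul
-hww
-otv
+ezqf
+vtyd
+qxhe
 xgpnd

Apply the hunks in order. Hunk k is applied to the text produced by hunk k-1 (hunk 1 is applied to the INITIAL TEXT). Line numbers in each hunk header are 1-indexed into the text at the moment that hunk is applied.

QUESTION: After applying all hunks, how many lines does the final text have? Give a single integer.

Answer: 5

Derivation:
Hunk 1: at line 1 remove [zao,xpf,vqtf] add [rwfr] -> 5 lines: yadn rwfr wemoe xng xgpnd
Hunk 2: at line 1 remove [rwfr,wemoe,xng] add [rul,ewbl,otv] -> 5 lines: yadn rul ewbl otv xgpnd
Hunk 3: at line 1 remove [ewbl] add [hww] -> 5 lines: yadn rul hww otv xgpnd
Hunk 4: at line 1 remove [rul,hww,otv] add [ezqf,vtyd,qxhe] -> 5 lines: yadn ezqf vtyd qxhe xgpnd
Final line count: 5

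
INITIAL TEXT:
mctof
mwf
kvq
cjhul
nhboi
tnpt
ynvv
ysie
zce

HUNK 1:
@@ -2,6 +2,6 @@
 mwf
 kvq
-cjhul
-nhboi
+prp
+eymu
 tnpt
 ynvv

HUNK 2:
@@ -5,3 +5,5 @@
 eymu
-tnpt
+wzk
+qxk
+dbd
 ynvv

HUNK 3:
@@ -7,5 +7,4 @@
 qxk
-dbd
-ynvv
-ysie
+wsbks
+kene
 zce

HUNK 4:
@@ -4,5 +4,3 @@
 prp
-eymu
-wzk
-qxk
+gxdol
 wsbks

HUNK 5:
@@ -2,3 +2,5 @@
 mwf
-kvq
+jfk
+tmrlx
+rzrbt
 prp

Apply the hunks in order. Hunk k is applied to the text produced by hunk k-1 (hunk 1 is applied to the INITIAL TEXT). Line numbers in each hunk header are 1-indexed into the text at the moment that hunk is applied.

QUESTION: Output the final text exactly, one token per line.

Answer: mctof
mwf
jfk
tmrlx
rzrbt
prp
gxdol
wsbks
kene
zce

Derivation:
Hunk 1: at line 2 remove [cjhul,nhboi] add [prp,eymu] -> 9 lines: mctof mwf kvq prp eymu tnpt ynvv ysie zce
Hunk 2: at line 5 remove [tnpt] add [wzk,qxk,dbd] -> 11 lines: mctof mwf kvq prp eymu wzk qxk dbd ynvv ysie zce
Hunk 3: at line 7 remove [dbd,ynvv,ysie] add [wsbks,kene] -> 10 lines: mctof mwf kvq prp eymu wzk qxk wsbks kene zce
Hunk 4: at line 4 remove [eymu,wzk,qxk] add [gxdol] -> 8 lines: mctof mwf kvq prp gxdol wsbks kene zce
Hunk 5: at line 2 remove [kvq] add [jfk,tmrlx,rzrbt] -> 10 lines: mctof mwf jfk tmrlx rzrbt prp gxdol wsbks kene zce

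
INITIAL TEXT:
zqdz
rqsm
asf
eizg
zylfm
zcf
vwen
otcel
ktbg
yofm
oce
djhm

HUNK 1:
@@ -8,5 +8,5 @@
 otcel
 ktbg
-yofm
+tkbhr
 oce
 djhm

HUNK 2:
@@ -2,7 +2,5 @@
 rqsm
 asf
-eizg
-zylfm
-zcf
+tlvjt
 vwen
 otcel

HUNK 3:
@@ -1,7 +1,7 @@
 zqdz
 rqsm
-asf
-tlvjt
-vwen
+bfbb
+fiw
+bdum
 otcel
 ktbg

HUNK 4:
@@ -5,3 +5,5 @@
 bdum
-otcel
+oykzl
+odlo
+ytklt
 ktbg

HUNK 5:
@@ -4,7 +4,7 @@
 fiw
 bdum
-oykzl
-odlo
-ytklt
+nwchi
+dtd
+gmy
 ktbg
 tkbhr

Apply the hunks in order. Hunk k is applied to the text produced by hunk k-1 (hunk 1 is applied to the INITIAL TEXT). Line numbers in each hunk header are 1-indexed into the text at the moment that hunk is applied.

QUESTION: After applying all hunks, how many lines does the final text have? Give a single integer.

Answer: 12

Derivation:
Hunk 1: at line 8 remove [yofm] add [tkbhr] -> 12 lines: zqdz rqsm asf eizg zylfm zcf vwen otcel ktbg tkbhr oce djhm
Hunk 2: at line 2 remove [eizg,zylfm,zcf] add [tlvjt] -> 10 lines: zqdz rqsm asf tlvjt vwen otcel ktbg tkbhr oce djhm
Hunk 3: at line 1 remove [asf,tlvjt,vwen] add [bfbb,fiw,bdum] -> 10 lines: zqdz rqsm bfbb fiw bdum otcel ktbg tkbhr oce djhm
Hunk 4: at line 5 remove [otcel] add [oykzl,odlo,ytklt] -> 12 lines: zqdz rqsm bfbb fiw bdum oykzl odlo ytklt ktbg tkbhr oce djhm
Hunk 5: at line 4 remove [oykzl,odlo,ytklt] add [nwchi,dtd,gmy] -> 12 lines: zqdz rqsm bfbb fiw bdum nwchi dtd gmy ktbg tkbhr oce djhm
Final line count: 12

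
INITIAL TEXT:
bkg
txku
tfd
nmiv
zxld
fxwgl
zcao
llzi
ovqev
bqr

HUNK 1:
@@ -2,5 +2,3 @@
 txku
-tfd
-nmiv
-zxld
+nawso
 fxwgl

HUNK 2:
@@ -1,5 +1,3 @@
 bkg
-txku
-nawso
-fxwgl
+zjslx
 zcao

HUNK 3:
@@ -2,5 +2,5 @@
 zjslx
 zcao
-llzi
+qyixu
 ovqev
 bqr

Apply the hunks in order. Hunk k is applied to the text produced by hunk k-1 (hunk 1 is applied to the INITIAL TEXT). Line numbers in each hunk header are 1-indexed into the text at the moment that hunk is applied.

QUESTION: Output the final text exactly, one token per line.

Hunk 1: at line 2 remove [tfd,nmiv,zxld] add [nawso] -> 8 lines: bkg txku nawso fxwgl zcao llzi ovqev bqr
Hunk 2: at line 1 remove [txku,nawso,fxwgl] add [zjslx] -> 6 lines: bkg zjslx zcao llzi ovqev bqr
Hunk 3: at line 2 remove [llzi] add [qyixu] -> 6 lines: bkg zjslx zcao qyixu ovqev bqr

Answer: bkg
zjslx
zcao
qyixu
ovqev
bqr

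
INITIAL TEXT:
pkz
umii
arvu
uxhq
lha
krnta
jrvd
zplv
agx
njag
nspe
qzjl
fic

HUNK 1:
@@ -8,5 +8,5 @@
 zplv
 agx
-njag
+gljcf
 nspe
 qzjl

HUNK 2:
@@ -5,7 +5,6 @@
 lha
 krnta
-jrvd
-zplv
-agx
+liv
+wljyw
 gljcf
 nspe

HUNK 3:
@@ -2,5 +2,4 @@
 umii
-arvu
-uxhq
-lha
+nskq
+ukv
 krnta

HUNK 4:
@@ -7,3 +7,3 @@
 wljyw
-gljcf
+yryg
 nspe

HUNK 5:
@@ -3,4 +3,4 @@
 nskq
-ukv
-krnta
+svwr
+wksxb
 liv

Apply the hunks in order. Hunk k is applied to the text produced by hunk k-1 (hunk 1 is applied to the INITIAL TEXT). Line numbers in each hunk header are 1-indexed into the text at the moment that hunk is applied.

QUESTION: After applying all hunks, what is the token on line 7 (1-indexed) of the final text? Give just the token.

Hunk 1: at line 8 remove [njag] add [gljcf] -> 13 lines: pkz umii arvu uxhq lha krnta jrvd zplv agx gljcf nspe qzjl fic
Hunk 2: at line 5 remove [jrvd,zplv,agx] add [liv,wljyw] -> 12 lines: pkz umii arvu uxhq lha krnta liv wljyw gljcf nspe qzjl fic
Hunk 3: at line 2 remove [arvu,uxhq,lha] add [nskq,ukv] -> 11 lines: pkz umii nskq ukv krnta liv wljyw gljcf nspe qzjl fic
Hunk 4: at line 7 remove [gljcf] add [yryg] -> 11 lines: pkz umii nskq ukv krnta liv wljyw yryg nspe qzjl fic
Hunk 5: at line 3 remove [ukv,krnta] add [svwr,wksxb] -> 11 lines: pkz umii nskq svwr wksxb liv wljyw yryg nspe qzjl fic
Final line 7: wljyw

Answer: wljyw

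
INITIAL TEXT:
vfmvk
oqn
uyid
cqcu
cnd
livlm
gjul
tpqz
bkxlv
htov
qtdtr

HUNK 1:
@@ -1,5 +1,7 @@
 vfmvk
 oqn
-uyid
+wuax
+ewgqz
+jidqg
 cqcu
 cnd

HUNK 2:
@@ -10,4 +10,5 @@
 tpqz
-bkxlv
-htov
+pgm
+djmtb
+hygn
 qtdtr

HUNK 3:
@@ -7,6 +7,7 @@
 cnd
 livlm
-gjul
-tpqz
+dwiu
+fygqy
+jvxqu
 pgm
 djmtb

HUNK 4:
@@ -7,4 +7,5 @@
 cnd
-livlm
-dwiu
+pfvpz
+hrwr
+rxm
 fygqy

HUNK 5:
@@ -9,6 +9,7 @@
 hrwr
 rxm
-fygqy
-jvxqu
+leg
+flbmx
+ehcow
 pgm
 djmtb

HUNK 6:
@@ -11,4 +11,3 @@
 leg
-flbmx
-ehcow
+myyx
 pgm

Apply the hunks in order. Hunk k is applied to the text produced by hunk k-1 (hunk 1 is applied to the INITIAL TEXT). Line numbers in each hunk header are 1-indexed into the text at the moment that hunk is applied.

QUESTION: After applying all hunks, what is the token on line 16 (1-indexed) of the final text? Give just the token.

Answer: qtdtr

Derivation:
Hunk 1: at line 1 remove [uyid] add [wuax,ewgqz,jidqg] -> 13 lines: vfmvk oqn wuax ewgqz jidqg cqcu cnd livlm gjul tpqz bkxlv htov qtdtr
Hunk 2: at line 10 remove [bkxlv,htov] add [pgm,djmtb,hygn] -> 14 lines: vfmvk oqn wuax ewgqz jidqg cqcu cnd livlm gjul tpqz pgm djmtb hygn qtdtr
Hunk 3: at line 7 remove [gjul,tpqz] add [dwiu,fygqy,jvxqu] -> 15 lines: vfmvk oqn wuax ewgqz jidqg cqcu cnd livlm dwiu fygqy jvxqu pgm djmtb hygn qtdtr
Hunk 4: at line 7 remove [livlm,dwiu] add [pfvpz,hrwr,rxm] -> 16 lines: vfmvk oqn wuax ewgqz jidqg cqcu cnd pfvpz hrwr rxm fygqy jvxqu pgm djmtb hygn qtdtr
Hunk 5: at line 9 remove [fygqy,jvxqu] add [leg,flbmx,ehcow] -> 17 lines: vfmvk oqn wuax ewgqz jidqg cqcu cnd pfvpz hrwr rxm leg flbmx ehcow pgm djmtb hygn qtdtr
Hunk 6: at line 11 remove [flbmx,ehcow] add [myyx] -> 16 lines: vfmvk oqn wuax ewgqz jidqg cqcu cnd pfvpz hrwr rxm leg myyx pgm djmtb hygn qtdtr
Final line 16: qtdtr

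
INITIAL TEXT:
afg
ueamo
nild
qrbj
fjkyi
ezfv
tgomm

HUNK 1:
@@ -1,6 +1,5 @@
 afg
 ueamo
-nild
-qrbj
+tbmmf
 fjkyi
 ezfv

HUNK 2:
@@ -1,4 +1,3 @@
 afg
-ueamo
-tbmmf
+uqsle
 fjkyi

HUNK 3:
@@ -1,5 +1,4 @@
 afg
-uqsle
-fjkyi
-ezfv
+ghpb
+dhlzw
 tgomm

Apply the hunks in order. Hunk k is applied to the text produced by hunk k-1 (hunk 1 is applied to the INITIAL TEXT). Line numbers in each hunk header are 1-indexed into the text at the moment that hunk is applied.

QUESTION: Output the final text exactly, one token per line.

Answer: afg
ghpb
dhlzw
tgomm

Derivation:
Hunk 1: at line 1 remove [nild,qrbj] add [tbmmf] -> 6 lines: afg ueamo tbmmf fjkyi ezfv tgomm
Hunk 2: at line 1 remove [ueamo,tbmmf] add [uqsle] -> 5 lines: afg uqsle fjkyi ezfv tgomm
Hunk 3: at line 1 remove [uqsle,fjkyi,ezfv] add [ghpb,dhlzw] -> 4 lines: afg ghpb dhlzw tgomm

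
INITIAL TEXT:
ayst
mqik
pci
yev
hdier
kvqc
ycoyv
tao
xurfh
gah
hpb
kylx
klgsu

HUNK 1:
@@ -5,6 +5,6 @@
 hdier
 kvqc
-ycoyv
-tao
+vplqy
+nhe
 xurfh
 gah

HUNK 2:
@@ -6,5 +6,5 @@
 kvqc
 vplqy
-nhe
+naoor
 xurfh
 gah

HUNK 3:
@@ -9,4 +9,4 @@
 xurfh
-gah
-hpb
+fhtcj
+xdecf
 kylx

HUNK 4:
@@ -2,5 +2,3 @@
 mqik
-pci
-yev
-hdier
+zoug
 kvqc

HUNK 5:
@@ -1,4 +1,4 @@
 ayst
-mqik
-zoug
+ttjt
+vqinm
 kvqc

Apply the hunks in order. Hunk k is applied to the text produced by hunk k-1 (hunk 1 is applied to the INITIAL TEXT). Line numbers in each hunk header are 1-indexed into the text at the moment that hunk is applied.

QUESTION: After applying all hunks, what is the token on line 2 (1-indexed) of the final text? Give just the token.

Answer: ttjt

Derivation:
Hunk 1: at line 5 remove [ycoyv,tao] add [vplqy,nhe] -> 13 lines: ayst mqik pci yev hdier kvqc vplqy nhe xurfh gah hpb kylx klgsu
Hunk 2: at line 6 remove [nhe] add [naoor] -> 13 lines: ayst mqik pci yev hdier kvqc vplqy naoor xurfh gah hpb kylx klgsu
Hunk 3: at line 9 remove [gah,hpb] add [fhtcj,xdecf] -> 13 lines: ayst mqik pci yev hdier kvqc vplqy naoor xurfh fhtcj xdecf kylx klgsu
Hunk 4: at line 2 remove [pci,yev,hdier] add [zoug] -> 11 lines: ayst mqik zoug kvqc vplqy naoor xurfh fhtcj xdecf kylx klgsu
Hunk 5: at line 1 remove [mqik,zoug] add [ttjt,vqinm] -> 11 lines: ayst ttjt vqinm kvqc vplqy naoor xurfh fhtcj xdecf kylx klgsu
Final line 2: ttjt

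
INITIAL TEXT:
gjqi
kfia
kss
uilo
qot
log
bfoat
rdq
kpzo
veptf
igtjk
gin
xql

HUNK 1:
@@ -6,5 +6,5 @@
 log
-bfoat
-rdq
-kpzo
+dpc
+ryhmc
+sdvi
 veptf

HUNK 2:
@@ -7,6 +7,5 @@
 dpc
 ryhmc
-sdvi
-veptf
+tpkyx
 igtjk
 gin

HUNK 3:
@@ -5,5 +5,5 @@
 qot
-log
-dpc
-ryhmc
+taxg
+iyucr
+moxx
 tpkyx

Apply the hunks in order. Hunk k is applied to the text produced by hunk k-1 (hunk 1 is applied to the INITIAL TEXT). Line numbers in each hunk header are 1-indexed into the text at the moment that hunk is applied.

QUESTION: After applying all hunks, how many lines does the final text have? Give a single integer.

Answer: 12

Derivation:
Hunk 1: at line 6 remove [bfoat,rdq,kpzo] add [dpc,ryhmc,sdvi] -> 13 lines: gjqi kfia kss uilo qot log dpc ryhmc sdvi veptf igtjk gin xql
Hunk 2: at line 7 remove [sdvi,veptf] add [tpkyx] -> 12 lines: gjqi kfia kss uilo qot log dpc ryhmc tpkyx igtjk gin xql
Hunk 3: at line 5 remove [log,dpc,ryhmc] add [taxg,iyucr,moxx] -> 12 lines: gjqi kfia kss uilo qot taxg iyucr moxx tpkyx igtjk gin xql
Final line count: 12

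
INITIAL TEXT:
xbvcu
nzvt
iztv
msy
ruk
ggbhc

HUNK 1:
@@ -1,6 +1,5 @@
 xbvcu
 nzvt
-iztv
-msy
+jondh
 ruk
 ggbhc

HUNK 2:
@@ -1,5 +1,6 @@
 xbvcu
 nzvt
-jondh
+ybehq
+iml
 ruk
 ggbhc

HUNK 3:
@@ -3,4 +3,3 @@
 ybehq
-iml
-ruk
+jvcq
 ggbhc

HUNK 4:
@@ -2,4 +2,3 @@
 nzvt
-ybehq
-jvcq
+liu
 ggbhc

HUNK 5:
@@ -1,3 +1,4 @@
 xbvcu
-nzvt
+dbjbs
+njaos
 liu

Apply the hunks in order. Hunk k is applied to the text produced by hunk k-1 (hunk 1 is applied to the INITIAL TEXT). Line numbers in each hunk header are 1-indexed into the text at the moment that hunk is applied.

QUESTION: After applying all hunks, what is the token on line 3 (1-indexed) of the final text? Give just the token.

Hunk 1: at line 1 remove [iztv,msy] add [jondh] -> 5 lines: xbvcu nzvt jondh ruk ggbhc
Hunk 2: at line 1 remove [jondh] add [ybehq,iml] -> 6 lines: xbvcu nzvt ybehq iml ruk ggbhc
Hunk 3: at line 3 remove [iml,ruk] add [jvcq] -> 5 lines: xbvcu nzvt ybehq jvcq ggbhc
Hunk 4: at line 2 remove [ybehq,jvcq] add [liu] -> 4 lines: xbvcu nzvt liu ggbhc
Hunk 5: at line 1 remove [nzvt] add [dbjbs,njaos] -> 5 lines: xbvcu dbjbs njaos liu ggbhc
Final line 3: njaos

Answer: njaos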